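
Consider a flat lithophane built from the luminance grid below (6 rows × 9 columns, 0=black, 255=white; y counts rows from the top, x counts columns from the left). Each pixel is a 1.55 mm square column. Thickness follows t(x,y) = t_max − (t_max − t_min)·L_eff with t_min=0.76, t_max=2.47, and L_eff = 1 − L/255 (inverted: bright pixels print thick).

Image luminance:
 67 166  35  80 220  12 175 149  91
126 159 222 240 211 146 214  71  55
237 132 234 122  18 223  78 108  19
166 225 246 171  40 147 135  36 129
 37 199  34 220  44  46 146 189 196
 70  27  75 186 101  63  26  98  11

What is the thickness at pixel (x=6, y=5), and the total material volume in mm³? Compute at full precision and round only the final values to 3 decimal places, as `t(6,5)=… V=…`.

span = t_max - t_min = 2.47 - 0.76 = 1.710
L(6,5) = 26, L_eff = 1 - 26/255 = 0.898039 (inverted)
t(6,5) = 2.47 - 1.710·0.898039 = 0.934
Σt over all 6·9 pixels = 729201/8500 ≈ 85.7883529
V = pitch²·Σt = 1.55²·729201/8500 = 206.107

t(6,5)=0.934 V=206.107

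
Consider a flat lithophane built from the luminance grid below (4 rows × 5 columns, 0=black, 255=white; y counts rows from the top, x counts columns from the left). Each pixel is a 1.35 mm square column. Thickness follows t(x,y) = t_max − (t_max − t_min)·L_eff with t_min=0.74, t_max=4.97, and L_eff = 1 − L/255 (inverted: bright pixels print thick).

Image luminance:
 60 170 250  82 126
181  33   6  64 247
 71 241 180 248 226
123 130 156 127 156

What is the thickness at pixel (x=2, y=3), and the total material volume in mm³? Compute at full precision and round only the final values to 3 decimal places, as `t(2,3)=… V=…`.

t(2,3)=3.328 V=113.951

span = t_max - t_min = 4.97 - 0.74 = 4.230
L(2,3) = 156, L_eff = 1 - 156/255 = 0.388235 (inverted)
t(2,3) = 4.97 - 4.230·0.388235 = 3.328
Σt over all 4·5 pixels = 531457/8500 ≈ 62.5243529
V = pitch²·Σt = 1.35²·531457/8500 = 113.951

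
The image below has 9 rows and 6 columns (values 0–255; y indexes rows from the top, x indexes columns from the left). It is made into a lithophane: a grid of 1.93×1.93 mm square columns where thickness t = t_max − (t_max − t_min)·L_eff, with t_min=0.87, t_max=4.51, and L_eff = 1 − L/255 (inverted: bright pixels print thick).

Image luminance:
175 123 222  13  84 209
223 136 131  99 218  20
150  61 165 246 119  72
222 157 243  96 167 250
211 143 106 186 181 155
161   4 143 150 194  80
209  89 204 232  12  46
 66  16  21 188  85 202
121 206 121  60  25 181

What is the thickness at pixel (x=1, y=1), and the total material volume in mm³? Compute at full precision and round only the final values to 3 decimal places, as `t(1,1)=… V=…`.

t(1,1)=2.811 V=568.409

span = t_max - t_min = 4.51 - 0.87 = 3.640
L(1,1) = 136, L_eff = 1 - 136/255 = 0.466667 (inverted)
t(1,1) = 4.51 - 3.640·0.466667 = 2.811
Σt over all 9·6 pixels = 1945613/12750 ≈ 152.5970980
V = pitch²·Σt = 1.93²·1945613/12750 = 568.409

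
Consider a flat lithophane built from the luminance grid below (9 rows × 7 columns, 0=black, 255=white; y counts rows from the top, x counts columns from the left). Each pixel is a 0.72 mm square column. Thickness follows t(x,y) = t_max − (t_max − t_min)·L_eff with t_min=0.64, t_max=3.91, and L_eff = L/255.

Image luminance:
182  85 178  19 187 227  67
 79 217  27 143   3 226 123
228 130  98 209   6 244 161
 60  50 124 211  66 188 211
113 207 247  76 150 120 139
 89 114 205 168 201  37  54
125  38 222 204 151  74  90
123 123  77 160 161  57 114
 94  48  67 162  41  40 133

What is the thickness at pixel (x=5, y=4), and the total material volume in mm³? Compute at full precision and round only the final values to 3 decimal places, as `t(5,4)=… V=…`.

t(5,4)=2.371 V=74.695

span = t_max - t_min = 3.91 - 0.64 = 3.270
L(5,4) = 120, L_eff = 120/255 = 0.470588
t(5,4) = 3.91 - 3.270·0.470588 = 2.371
Σt over all 9·7 pixels = 144.088
V = pitch²·Σt = 0.72²·144.088 = 74.695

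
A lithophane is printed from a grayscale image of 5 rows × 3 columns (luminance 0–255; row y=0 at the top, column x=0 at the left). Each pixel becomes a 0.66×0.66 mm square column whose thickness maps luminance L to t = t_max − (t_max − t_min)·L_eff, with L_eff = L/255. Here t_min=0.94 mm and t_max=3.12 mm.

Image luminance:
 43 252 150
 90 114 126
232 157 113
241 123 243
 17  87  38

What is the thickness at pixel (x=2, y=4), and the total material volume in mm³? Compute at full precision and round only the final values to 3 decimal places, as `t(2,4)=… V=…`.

t(2,4)=2.795 V=12.841

span = t_max - t_min = 3.12 - 0.94 = 2.180
L(2,4) = 38, L_eff = 38/255 = 0.149020
t(2,4) = 3.12 - 2.180·0.149020 = 2.795
Σt over all 5·3 pixels = 187933/6375 ≈ 29.4796863
V = pitch²·Σt = 0.66²·187933/6375 = 12.841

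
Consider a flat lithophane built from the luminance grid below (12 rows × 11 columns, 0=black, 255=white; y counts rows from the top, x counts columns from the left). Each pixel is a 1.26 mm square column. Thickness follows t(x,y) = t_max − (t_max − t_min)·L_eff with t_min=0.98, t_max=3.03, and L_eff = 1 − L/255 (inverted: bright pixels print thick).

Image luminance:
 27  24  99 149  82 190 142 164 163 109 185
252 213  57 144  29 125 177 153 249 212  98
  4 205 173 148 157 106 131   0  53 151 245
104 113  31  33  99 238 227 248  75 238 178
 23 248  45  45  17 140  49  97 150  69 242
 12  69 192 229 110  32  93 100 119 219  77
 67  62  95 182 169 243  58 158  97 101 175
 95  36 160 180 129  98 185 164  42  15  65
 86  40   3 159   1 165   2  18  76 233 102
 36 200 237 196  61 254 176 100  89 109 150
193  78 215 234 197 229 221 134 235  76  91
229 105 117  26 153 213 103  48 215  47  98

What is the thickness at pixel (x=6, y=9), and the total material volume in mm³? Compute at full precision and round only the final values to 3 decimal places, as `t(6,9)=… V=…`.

t(6,9)=2.395 V=418.553

span = t_max - t_min = 3.03 - 0.98 = 2.050
L(6,9) = 176, L_eff = 1 - 176/255 = 0.309804 (inverted)
t(6,9) = 3.03 - 2.050·0.309804 = 2.395
Σt over all 12·11 pixels = 1344559/5100 ≈ 263.6390196
V = pitch²·Σt = 1.26²·1344559/5100 = 418.553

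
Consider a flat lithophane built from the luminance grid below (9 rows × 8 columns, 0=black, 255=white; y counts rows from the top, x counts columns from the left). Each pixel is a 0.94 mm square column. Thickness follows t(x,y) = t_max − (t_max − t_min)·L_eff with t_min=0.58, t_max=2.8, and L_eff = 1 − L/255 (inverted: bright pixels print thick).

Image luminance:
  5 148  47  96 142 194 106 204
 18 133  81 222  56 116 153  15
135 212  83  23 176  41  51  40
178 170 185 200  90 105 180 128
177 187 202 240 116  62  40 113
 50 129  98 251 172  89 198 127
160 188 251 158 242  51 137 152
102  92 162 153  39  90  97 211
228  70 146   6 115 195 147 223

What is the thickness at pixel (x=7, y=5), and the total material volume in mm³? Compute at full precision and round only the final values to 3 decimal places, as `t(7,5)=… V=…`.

span = t_max - t_min = 2.8 - 0.58 = 2.220
L(7,5) = 127, L_eff = 1 - 127/255 = 0.501961 (inverted)
t(7,5) = 2.8 - 2.220·0.501961 = 1.686
Σt over all 9·8 pixels = 525243/4250 ≈ 123.5865882
V = pitch²·Σt = 0.94²·525243/4250 = 109.201

t(7,5)=1.686 V=109.201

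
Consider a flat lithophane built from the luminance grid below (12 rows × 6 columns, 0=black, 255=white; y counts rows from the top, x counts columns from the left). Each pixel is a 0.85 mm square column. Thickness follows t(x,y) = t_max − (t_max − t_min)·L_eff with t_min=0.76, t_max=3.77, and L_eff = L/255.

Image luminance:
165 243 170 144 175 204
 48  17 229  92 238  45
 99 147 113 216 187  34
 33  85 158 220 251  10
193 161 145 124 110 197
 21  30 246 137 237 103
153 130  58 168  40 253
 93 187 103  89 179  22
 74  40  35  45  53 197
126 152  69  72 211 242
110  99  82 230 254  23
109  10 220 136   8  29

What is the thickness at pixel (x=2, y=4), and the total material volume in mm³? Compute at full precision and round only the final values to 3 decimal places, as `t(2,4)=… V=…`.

t(2,4)=2.058 V=118.269

span = t_max - t_min = 3.77 - 0.76 = 3.010
L(2,4) = 145, L_eff = 145/255 = 0.568627
t(2,4) = 3.77 - 3.010·0.568627 = 2.058
Σt over all 12·6 pixels = 1043548/6375 ≈ 163.6938039
V = pitch²·Σt = 0.85²·1043548/6375 = 118.269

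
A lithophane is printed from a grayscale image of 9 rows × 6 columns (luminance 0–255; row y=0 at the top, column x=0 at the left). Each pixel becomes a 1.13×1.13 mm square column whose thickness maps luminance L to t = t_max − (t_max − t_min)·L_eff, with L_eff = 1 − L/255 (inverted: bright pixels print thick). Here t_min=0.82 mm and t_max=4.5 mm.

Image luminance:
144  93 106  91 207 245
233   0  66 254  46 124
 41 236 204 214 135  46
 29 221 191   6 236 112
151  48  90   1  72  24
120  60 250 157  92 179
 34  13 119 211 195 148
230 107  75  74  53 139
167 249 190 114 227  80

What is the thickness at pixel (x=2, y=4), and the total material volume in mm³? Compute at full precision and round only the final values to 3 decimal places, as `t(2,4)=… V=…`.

span = t_max - t_min = 4.5 - 0.82 = 3.680
L(2,4) = 90, L_eff = 1 - 90/255 = 0.647059 (inverted)
t(2,4) = 4.5 - 3.680·0.647059 = 2.119
Σt over all 9·6 pixels = 921593/6375 ≈ 144.5636078
V = pitch²·Σt = 1.13²·921593/6375 = 184.593

t(2,4)=2.119 V=184.593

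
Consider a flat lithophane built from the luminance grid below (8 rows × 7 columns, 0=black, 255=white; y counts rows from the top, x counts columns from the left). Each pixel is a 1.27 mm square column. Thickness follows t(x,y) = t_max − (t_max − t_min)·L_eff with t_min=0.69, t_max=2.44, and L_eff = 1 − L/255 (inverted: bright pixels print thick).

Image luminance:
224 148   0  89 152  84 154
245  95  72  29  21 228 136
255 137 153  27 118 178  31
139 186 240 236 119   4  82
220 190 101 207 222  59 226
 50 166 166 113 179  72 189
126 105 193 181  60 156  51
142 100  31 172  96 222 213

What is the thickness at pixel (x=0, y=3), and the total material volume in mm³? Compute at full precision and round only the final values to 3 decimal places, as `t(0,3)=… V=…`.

span = t_max - t_min = 2.44 - 0.69 = 1.750
L(0,3) = 139, L_eff = 1 - 139/255 = 0.454902 (inverted)
t(0,3) = 2.44 - 1.750·0.454902 = 1.644
Σt over all 8·7 pixels = 77119/850 ≈ 90.7282353
V = pitch²·Σt = 1.27²·77119/850 = 146.336

t(0,3)=1.644 V=146.336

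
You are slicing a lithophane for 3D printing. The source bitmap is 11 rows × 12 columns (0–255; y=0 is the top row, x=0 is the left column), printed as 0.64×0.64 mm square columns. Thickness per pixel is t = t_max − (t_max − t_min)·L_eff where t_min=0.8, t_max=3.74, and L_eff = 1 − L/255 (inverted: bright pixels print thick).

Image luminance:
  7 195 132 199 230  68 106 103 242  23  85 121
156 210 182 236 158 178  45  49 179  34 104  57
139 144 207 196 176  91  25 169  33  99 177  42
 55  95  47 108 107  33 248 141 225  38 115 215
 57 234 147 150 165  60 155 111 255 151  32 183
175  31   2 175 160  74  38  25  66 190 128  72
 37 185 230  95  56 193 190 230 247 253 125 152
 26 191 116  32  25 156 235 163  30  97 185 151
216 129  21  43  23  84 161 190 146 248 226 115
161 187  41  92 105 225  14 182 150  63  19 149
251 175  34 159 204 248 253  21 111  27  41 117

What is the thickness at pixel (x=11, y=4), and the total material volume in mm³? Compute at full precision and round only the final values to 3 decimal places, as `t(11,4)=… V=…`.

t(11,4)=2.910 V=123.021

span = t_max - t_min = 3.74 - 0.8 = 2.940
L(11,4) = 183, L_eff = 1 - 183/255 = 0.282353 (inverted)
t(11,4) = 3.74 - 2.940·0.282353 = 2.910
Σt over all 11·12 pixels = 1276459/4250 ≈ 300.3432941
V = pitch²·Σt = 0.64²·1276459/4250 = 123.021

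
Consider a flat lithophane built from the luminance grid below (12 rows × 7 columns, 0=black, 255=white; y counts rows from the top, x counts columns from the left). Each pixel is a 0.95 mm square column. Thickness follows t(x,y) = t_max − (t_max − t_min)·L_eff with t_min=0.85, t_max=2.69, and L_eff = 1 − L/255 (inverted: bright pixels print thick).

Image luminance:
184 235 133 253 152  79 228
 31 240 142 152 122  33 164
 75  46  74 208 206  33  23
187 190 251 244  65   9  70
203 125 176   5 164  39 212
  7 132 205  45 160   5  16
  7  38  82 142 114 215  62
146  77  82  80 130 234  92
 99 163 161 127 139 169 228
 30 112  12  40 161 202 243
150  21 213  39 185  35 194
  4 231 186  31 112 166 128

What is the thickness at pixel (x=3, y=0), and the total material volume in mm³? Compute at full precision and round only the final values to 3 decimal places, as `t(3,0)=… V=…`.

span = t_max - t_min = 2.69 - 0.85 = 1.840
L(3,0) = 253, L_eff = 1 - 253/255 = 0.007843 (inverted)
t(3,0) = 2.69 - 1.840·0.007843 = 2.676
Σt over all 12·7 pixels = 186761/1275 ≈ 146.4792157
V = pitch²·Σt = 0.95²·186761/1275 = 132.197

t(3,0)=2.676 V=132.197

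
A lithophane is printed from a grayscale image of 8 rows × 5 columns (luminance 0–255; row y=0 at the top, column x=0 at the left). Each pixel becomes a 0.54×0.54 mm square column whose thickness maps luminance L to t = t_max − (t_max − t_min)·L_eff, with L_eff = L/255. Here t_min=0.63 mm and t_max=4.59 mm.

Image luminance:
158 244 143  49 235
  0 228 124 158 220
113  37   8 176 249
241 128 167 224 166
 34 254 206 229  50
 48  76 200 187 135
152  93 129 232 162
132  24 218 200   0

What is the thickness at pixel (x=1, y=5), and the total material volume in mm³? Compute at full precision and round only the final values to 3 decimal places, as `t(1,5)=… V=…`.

span = t_max - t_min = 4.59 - 0.63 = 3.960
L(1,5) = 76, L_eff = 76/255 = 0.298039
t(1,5) = 4.59 - 3.960·0.298039 = 3.410
Σt over all 8·5 pixels = 197793/2125 ≈ 93.0790588
V = pitch²·Σt = 0.54²·197793/2125 = 27.142

t(1,5)=3.410 V=27.142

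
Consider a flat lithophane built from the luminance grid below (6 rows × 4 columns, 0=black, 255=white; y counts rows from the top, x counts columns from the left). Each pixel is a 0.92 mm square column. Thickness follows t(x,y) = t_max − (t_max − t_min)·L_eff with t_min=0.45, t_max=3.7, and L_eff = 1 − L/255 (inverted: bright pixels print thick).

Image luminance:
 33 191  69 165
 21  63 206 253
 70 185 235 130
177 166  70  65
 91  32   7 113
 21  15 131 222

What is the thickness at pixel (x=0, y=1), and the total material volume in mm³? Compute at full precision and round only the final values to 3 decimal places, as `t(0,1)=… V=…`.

span = t_max - t_min = 3.7 - 0.45 = 3.250
L(0,1) = 21, L_eff = 1 - 21/255 = 0.917647 (inverted)
t(0,1) = 3.7 - 3.250·0.917647 = 0.718
Σt over all 6·4 pixels = 46519/1020 ≈ 45.6068627
V = pitch²·Σt = 0.92²·46519/1020 = 38.602

t(0,1)=0.718 V=38.602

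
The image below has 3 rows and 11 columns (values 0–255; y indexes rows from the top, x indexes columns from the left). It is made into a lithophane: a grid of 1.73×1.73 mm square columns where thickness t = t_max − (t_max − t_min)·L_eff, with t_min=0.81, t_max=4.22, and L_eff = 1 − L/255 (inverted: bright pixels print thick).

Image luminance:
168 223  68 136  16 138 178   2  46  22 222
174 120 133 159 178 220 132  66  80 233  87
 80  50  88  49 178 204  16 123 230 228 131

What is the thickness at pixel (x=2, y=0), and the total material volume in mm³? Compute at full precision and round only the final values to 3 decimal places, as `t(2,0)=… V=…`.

span = t_max - t_min = 4.22 - 0.81 = 3.410
L(2,0) = 68, L_eff = 1 - 68/255 = 0.733333 (inverted)
t(2,0) = 4.22 - 3.410·0.733333 = 1.719
Σt over all 3·11 pixels = 2106313/25500 ≈ 82.6005098
V = pitch²·Σt = 1.73²·2106313/25500 = 247.215

t(2,0)=1.719 V=247.215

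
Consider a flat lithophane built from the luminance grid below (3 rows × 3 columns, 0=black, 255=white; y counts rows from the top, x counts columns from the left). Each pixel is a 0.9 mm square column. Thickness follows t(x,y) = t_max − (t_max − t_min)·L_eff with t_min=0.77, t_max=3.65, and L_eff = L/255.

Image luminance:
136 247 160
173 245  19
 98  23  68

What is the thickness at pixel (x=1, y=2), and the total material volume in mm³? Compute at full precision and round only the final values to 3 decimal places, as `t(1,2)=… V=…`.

t(1,2)=3.390 V=15.914

span = t_max - t_min = 3.65 - 0.77 = 2.880
L(1,2) = 23, L_eff = 23/255 = 0.090196
t(1,2) = 3.65 - 2.880·0.090196 = 3.390
Σt over all 3·3 pixels = 167001/8500 ≈ 19.6471765
V = pitch²·Σt = 0.9²·167001/8500 = 15.914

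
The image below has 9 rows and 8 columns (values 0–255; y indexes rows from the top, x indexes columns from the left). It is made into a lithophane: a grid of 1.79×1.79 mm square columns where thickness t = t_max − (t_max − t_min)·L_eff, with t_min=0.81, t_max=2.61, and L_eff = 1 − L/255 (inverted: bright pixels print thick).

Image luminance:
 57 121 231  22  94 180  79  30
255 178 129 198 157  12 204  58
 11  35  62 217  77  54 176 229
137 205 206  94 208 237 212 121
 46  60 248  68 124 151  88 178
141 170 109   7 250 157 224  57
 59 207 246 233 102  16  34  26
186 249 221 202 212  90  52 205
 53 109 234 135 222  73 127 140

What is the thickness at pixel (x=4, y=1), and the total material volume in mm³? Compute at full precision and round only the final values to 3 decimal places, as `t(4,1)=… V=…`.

t(4,1)=1.918 V=408.444

span = t_max - t_min = 2.61 - 0.81 = 1.800
L(4,1) = 157, L_eff = 1 - 157/255 = 0.384314 (inverted)
t(4,1) = 2.61 - 1.800·0.384314 = 1.918
Σt over all 9·8 pixels = 54177/425 ≈ 127.4752941
V = pitch²·Σt = 1.79²·54177/425 = 408.444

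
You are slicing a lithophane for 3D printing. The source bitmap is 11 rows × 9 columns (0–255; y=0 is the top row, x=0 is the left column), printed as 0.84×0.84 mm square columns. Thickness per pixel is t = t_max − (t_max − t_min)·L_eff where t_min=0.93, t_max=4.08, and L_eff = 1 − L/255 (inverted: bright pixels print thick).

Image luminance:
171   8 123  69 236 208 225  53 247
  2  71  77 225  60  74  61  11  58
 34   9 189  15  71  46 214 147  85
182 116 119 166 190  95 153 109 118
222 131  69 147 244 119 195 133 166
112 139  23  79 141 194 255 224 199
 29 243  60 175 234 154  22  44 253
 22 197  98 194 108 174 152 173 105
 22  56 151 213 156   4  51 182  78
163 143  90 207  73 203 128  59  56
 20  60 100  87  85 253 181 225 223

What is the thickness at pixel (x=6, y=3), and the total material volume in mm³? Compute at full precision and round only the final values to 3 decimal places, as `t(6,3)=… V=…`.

t(6,3)=2.820 V=174.223

span = t_max - t_min = 4.08 - 0.93 = 3.150
L(6,3) = 153, L_eff = 1 - 153/255 = 0.400000 (inverted)
t(6,3) = 4.08 - 3.150·0.400000 = 2.820
Σt over all 11·9 pixels = 209877/850 ≈ 246.9141176
V = pitch²·Σt = 0.84²·209877/850 = 174.223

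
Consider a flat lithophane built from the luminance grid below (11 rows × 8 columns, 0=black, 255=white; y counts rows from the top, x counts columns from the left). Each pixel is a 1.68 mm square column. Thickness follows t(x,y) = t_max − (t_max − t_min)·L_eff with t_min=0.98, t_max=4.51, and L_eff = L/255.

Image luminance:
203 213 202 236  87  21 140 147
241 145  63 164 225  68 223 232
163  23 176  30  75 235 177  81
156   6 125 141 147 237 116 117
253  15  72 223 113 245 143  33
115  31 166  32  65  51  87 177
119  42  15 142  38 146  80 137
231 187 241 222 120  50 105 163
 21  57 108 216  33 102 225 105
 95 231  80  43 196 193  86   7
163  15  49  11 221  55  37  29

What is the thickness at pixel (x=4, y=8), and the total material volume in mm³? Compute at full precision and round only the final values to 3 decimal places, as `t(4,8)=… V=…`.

span = t_max - t_min = 4.51 - 0.98 = 3.530
L(4,8) = 33, L_eff = 33/255 = 0.129412
t(4,8) = 4.51 - 3.530·0.129412 = 4.053
Σt over all 11·8 pixels = 1572421/6375 ≈ 246.6542745
V = pitch²·Σt = 1.68²·1572421/6375 = 696.157

t(4,8)=4.053 V=696.157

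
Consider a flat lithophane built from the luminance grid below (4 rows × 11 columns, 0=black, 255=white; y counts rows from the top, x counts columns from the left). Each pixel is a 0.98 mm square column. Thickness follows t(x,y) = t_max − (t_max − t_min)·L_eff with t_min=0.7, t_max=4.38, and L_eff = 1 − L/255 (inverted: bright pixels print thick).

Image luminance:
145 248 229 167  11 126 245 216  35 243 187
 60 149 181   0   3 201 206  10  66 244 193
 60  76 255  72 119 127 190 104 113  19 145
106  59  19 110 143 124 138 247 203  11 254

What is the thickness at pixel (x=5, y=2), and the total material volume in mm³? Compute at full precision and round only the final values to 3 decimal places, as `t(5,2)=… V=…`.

span = t_max - t_min = 4.38 - 0.7 = 3.680
L(5,2) = 127, L_eff = 1 - 127/255 = 0.501961 (inverted)
t(5,2) = 4.38 - 3.680·0.501961 = 2.533
Σt over all 4·11 pixels = 245126/2125 ≈ 115.3534118
V = pitch²·Σt = 0.98²·245126/2125 = 110.785

t(5,2)=2.533 V=110.785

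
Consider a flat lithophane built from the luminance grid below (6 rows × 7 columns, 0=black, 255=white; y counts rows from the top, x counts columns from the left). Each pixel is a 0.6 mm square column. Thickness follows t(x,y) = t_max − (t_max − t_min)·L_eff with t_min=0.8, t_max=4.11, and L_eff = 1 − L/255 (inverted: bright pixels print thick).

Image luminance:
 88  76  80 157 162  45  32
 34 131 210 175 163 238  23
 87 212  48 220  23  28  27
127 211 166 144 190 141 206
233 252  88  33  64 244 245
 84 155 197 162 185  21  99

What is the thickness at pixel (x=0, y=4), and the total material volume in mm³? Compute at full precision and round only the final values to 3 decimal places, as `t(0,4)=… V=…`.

t(0,4)=3.824 V=37.825

span = t_max - t_min = 4.11 - 0.8 = 3.310
L(0,4) = 233, L_eff = 1 - 233/255 = 0.086275 (inverted)
t(0,4) = 4.11 - 3.310·0.086275 = 3.824
Σt over all 6·7 pixels = 1339643/12750 ≈ 105.0700392
V = pitch²·Σt = 0.6²·1339643/12750 = 37.825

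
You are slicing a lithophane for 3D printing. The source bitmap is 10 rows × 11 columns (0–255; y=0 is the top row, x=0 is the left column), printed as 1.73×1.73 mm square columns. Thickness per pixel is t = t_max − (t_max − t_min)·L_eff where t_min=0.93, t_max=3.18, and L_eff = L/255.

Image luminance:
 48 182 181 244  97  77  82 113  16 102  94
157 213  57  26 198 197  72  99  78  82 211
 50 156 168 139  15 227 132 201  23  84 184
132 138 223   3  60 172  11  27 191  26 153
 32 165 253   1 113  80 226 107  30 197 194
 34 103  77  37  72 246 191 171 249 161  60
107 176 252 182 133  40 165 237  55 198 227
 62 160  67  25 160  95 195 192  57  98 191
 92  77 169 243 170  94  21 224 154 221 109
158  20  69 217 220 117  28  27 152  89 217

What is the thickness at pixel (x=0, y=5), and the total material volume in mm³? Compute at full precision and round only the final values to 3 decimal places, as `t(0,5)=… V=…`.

t(0,5)=2.880 V=679.793

span = t_max - t_min = 3.18 - 0.93 = 2.250
L(0,5) = 34, L_eff = 34/255 = 0.133333
t(0,5) = 3.18 - 2.250·0.133333 = 2.880
Σt over all 10·11 pixels = 38613/170 ≈ 227.1352941
V = pitch²·Σt = 1.73²·38613/170 = 679.793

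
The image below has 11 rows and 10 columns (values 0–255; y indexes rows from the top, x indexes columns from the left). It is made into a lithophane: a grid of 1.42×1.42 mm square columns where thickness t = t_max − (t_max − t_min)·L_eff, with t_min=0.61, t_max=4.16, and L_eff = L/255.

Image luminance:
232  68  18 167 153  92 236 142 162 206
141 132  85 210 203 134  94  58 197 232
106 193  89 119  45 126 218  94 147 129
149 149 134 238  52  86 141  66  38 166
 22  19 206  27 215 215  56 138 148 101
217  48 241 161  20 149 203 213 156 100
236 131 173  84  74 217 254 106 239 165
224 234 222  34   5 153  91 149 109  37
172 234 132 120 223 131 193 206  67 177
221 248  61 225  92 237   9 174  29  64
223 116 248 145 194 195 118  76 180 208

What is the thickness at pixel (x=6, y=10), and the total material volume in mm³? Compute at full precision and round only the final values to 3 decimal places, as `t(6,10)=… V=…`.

span = t_max - t_min = 4.16 - 0.61 = 3.550
L(6,10) = 118, L_eff = 118/255 = 0.462745
t(6,10) = 4.16 - 3.550·0.462745 = 2.517
Σt over all 11·10 pixels = 1215013/5100 ≈ 238.2378431
V = pitch²·Σt = 1.42²·1215013/5100 = 480.383

t(6,10)=2.517 V=480.383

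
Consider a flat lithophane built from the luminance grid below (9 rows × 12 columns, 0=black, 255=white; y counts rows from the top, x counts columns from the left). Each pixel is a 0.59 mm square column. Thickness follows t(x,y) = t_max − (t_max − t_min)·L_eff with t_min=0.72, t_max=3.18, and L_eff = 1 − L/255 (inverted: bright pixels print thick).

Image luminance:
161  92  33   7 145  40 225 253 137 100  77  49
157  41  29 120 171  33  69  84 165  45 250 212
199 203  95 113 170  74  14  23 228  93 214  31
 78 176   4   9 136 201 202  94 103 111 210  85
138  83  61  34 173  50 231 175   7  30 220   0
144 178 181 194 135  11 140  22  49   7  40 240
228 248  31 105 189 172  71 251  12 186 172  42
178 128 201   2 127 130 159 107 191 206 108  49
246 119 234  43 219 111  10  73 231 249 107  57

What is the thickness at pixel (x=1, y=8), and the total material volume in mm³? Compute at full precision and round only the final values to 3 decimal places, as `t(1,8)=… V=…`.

t(1,8)=1.868 V=71.046

span = t_max - t_min = 3.18 - 0.72 = 2.460
L(1,8) = 119, L_eff = 1 - 119/255 = 0.533333 (inverted)
t(1,8) = 3.18 - 2.460·0.533333 = 1.868
Σt over all 9·12 pixels = 433708/2125 ≈ 204.0978824
V = pitch²·Σt = 0.59²·433708/2125 = 71.046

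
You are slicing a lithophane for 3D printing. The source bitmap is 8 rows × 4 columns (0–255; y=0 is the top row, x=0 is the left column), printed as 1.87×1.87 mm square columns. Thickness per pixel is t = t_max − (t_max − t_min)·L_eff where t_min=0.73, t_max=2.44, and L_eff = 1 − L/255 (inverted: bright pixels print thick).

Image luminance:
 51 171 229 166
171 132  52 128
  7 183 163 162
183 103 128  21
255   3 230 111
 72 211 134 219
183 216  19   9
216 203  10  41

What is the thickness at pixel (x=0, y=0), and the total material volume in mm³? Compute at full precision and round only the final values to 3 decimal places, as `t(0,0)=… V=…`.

span = t_max - t_min = 2.44 - 0.73 = 1.710
L(0,0) = 51, L_eff = 1 - 51/255 = 0.800000 (inverted)
t(0,0) = 2.44 - 1.710·0.800000 = 1.072
Σt over all 8·4 pixels = 51.404
V = pitch²·Σt = 1.87²·51.404 = 179.755

t(0,0)=1.072 V=179.755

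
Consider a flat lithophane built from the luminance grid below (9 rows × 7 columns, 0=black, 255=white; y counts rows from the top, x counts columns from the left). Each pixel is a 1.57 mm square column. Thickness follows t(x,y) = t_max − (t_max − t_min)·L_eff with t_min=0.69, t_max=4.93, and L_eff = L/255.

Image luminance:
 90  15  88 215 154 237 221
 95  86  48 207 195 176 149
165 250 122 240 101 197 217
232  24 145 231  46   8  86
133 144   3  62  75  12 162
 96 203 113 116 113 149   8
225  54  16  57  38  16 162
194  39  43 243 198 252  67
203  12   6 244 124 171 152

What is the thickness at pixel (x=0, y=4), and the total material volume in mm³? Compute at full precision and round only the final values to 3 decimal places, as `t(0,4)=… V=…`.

t(0,4)=2.719 V=439.947

span = t_max - t_min = 4.93 - 0.69 = 4.240
L(0,4) = 133, L_eff = 133/255 = 0.521569
t(0,4) = 4.93 - 4.240·0.521569 = 2.719
Σt over all 9·7 pixels = 910273/5100 ≈ 178.4849020
V = pitch²·Σt = 1.57²·910273/5100 = 439.947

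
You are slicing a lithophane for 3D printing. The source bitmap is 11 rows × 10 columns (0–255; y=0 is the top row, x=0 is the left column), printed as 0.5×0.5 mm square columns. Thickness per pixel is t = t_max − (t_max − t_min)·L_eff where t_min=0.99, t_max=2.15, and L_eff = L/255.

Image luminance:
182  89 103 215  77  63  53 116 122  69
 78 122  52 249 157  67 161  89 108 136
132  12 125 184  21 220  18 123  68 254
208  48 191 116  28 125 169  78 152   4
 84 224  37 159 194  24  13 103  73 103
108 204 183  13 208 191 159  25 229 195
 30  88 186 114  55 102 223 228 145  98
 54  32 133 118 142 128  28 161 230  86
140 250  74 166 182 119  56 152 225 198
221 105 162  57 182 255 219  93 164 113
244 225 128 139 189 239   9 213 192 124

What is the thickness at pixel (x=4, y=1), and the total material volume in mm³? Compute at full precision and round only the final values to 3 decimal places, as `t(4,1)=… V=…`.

t(4,1)=1.436 V=42.829

span = t_max - t_min = 2.15 - 0.99 = 1.160
L(4,1) = 157, L_eff = 157/255 = 0.615686
t(4,1) = 2.15 - 1.160·0.615686 = 1.436
Σt over all 11·10 pixels = 2184293/12750 ≈ 171.3170980
V = pitch²·Σt = 0.5²·2184293/12750 = 42.829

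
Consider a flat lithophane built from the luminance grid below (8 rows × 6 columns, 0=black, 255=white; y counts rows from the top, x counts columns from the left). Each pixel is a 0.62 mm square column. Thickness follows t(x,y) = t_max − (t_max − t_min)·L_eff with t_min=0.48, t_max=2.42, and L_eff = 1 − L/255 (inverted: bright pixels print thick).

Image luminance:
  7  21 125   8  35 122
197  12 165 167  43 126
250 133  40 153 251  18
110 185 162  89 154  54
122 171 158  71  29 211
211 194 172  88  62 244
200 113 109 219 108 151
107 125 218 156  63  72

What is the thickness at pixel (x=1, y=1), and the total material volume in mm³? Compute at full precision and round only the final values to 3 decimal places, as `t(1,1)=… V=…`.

t(1,1)=0.571 V=26.406

span = t_max - t_min = 2.42 - 0.48 = 1.940
L(1,1) = 12, L_eff = 1 - 12/255 = 0.952941 (inverted)
t(1,1) = 2.42 - 1.940·0.952941 = 0.571
Σt over all 8·6 pixels = 51521/750 ≈ 68.6946667
V = pitch²·Σt = 0.62²·51521/750 = 26.406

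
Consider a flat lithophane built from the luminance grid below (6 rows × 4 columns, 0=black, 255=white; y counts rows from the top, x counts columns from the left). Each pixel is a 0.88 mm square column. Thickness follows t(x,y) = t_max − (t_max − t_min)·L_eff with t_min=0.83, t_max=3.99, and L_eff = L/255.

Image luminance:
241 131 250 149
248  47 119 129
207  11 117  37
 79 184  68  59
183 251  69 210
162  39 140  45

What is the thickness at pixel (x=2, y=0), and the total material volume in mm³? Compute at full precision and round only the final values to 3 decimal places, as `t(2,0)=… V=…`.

span = t_max - t_min = 3.99 - 0.83 = 3.160
L(2,0) = 250, L_eff = 250/255 = 0.980392
t(2,0) = 3.99 - 3.160·0.980392 = 0.892
Σt over all 6·4 pixels = 71929/1275 ≈ 56.4149020
V = pitch²·Σt = 0.88²·71929/1275 = 43.688

t(2,0)=0.892 V=43.688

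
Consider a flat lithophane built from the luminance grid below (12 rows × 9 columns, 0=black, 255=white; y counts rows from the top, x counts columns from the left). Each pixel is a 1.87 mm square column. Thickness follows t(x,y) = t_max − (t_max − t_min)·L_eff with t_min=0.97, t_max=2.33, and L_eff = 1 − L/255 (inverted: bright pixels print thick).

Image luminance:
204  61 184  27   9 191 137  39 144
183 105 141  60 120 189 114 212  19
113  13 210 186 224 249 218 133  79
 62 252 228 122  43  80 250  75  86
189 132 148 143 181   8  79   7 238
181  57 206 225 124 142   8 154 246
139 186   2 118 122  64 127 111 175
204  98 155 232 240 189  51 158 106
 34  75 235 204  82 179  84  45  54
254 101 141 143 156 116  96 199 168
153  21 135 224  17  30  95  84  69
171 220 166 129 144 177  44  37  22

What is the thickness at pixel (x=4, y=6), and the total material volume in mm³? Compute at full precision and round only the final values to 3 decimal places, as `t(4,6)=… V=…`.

span = t_max - t_min = 2.33 - 0.97 = 1.360
L(4,6) = 122, L_eff = 1 - 122/255 = 0.521569 (inverted)
t(4,6) = 2.33 - 1.360·0.521569 = 1.621
Σt over all 12·9 pixels = 67307/375 ≈ 179.4853333
V = pitch²·Σt = 1.87²·67307/375 = 627.642

t(4,6)=1.621 V=627.642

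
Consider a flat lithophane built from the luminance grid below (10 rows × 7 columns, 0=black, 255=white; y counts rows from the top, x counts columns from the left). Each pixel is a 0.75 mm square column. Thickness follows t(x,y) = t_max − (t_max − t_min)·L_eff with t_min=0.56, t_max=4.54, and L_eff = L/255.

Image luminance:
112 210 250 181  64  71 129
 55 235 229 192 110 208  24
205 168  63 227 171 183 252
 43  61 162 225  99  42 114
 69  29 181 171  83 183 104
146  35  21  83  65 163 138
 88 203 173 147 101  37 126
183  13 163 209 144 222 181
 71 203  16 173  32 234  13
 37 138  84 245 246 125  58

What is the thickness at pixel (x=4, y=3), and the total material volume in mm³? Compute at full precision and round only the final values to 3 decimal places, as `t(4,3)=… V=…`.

span = t_max - t_min = 4.54 - 0.56 = 3.980
L(4,3) = 99, L_eff = 99/255 = 0.388235
t(4,3) = 4.54 - 3.980·0.388235 = 2.995
Σt over all 10·7 pixels = 2216971/12750 ≈ 173.8800784
V = pitch²·Σt = 0.75²·2216971/12750 = 97.808

t(4,3)=2.995 V=97.808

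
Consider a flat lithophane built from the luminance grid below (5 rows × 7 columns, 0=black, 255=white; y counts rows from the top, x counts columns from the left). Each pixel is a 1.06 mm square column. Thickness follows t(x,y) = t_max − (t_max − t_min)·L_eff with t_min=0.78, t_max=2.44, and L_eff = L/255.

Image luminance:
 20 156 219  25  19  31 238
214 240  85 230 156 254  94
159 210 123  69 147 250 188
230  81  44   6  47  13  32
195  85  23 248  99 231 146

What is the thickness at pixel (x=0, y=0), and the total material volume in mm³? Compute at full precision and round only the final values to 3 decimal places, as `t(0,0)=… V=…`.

span = t_max - t_min = 2.44 - 0.78 = 1.660
L(0,0) = 20, L_eff = 20/255 = 0.078431
t(0,0) = 2.44 - 1.660·0.078431 = 2.310
Σt over all 5·7 pixels = 41557/750 ≈ 55.4093333
V = pitch²·Σt = 1.06²·41557/750 = 62.258

t(0,0)=2.310 V=62.258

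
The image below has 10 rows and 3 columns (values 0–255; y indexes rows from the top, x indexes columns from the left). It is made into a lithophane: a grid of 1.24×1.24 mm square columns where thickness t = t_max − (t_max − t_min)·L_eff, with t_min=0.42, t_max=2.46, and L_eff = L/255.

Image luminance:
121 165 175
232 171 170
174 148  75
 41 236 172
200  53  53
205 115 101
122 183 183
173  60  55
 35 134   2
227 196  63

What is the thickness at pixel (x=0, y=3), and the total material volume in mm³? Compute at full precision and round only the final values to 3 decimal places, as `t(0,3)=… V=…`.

span = t_max - t_min = 2.46 - 0.42 = 2.040
L(0,3) = 41, L_eff = 41/255 = 0.160784
t(0,3) = 2.46 - 2.040·0.160784 = 2.132
Σt over all 10·3 pixels = 41.48
V = pitch²·Σt = 1.24²·41.48 = 63.780

t(0,3)=2.132 V=63.780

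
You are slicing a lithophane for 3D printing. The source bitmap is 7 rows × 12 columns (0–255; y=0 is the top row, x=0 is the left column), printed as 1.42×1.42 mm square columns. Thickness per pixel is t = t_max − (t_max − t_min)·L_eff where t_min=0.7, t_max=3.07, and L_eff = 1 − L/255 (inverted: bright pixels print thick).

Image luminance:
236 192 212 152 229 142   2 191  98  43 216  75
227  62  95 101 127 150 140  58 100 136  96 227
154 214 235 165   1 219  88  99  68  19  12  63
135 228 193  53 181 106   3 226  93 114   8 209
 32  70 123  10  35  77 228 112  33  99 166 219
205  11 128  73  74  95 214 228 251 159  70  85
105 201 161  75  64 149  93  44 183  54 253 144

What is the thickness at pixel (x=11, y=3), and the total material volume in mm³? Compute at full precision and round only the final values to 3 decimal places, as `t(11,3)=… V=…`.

span = t_max - t_min = 3.07 - 0.7 = 2.370
L(11,3) = 209, L_eff = 1 - 209/255 = 0.180392 (inverted)
t(11,3) = 3.07 - 2.370·0.180392 = 2.642
Σt over all 7·12 pixels = 332641/2125 ≈ 156.5369412
V = pitch²·Σt = 1.42²·332641/2125 = 315.641

t(11,3)=2.642 V=315.641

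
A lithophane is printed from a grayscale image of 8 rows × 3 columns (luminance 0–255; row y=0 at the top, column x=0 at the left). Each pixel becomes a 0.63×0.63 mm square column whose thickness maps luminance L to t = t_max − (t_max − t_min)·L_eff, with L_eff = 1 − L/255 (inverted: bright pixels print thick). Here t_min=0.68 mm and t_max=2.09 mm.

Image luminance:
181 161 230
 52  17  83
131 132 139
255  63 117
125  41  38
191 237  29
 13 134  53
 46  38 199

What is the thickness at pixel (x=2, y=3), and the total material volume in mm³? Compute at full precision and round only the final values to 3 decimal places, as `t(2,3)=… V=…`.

span = t_max - t_min = 2.09 - 0.68 = 1.410
L(2,3) = 117, L_eff = 1 - 117/255 = 0.541176 (inverted)
t(2,3) = 2.09 - 1.410·0.541176 = 1.327
Σt over all 8·3 pixels = 53171/1700 ≈ 31.2770588
V = pitch²·Σt = 0.63²·53171/1700 = 12.414

t(2,3)=1.327 V=12.414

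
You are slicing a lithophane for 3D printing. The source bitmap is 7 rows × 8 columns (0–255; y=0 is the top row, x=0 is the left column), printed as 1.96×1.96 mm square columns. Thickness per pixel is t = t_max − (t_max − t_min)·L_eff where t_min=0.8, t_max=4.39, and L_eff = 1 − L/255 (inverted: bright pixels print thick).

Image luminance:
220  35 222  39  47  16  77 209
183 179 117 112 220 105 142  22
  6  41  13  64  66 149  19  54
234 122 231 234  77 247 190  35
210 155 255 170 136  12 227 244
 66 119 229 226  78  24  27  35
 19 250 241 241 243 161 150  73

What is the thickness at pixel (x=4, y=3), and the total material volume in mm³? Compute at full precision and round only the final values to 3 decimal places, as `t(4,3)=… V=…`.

t(4,3)=1.884 V=567.888

span = t_max - t_min = 4.39 - 0.8 = 3.590
L(4,3) = 77, L_eff = 1 - 77/255 = 0.698039 (inverted)
t(4,3) = 4.39 - 3.590·0.698039 = 1.884
Σt over all 7·8 pixels = 1884781/12750 ≈ 147.8259608
V = pitch²·Σt = 1.96²·1884781/12750 = 567.888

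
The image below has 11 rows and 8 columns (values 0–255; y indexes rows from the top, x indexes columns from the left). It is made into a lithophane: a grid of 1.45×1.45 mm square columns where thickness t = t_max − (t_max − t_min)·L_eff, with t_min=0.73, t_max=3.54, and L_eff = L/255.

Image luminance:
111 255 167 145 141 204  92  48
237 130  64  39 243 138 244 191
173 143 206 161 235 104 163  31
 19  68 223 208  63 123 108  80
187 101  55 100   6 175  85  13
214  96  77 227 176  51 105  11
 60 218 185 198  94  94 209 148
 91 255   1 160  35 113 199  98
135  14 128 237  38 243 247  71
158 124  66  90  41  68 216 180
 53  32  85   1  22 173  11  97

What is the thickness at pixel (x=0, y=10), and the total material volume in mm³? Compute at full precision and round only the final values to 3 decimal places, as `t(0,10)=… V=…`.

t(0,10)=2.956 V=401.876

span = t_max - t_min = 3.54 - 0.73 = 2.810
L(0,10) = 53, L_eff = 53/255 = 0.207843
t(0,10) = 3.54 - 2.810·0.207843 = 2.956
Σt over all 11·8 pixels = 1218529/6375 ≈ 191.1418039
V = pitch²·Σt = 1.45²·1218529/6375 = 401.876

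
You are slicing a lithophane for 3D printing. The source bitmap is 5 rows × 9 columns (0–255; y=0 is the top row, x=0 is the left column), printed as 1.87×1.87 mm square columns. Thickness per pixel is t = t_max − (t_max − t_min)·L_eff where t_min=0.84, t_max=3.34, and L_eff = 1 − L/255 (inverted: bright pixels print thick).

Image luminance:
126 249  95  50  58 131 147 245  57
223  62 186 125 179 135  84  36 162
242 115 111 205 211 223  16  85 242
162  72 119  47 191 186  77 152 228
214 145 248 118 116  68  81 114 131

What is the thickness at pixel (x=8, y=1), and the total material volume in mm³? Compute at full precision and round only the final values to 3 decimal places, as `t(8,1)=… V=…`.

t(8,1)=2.428 V=347.105

span = t_max - t_min = 3.34 - 0.84 = 2.500
L(8,1) = 162, L_eff = 1 - 162/255 = 0.364706 (inverted)
t(8,1) = 3.34 - 2.500·0.364706 = 2.428
Σt over all 5·9 pixels = 50623/510 ≈ 99.2607843
V = pitch²·Σt = 1.87²·50623/510 = 347.105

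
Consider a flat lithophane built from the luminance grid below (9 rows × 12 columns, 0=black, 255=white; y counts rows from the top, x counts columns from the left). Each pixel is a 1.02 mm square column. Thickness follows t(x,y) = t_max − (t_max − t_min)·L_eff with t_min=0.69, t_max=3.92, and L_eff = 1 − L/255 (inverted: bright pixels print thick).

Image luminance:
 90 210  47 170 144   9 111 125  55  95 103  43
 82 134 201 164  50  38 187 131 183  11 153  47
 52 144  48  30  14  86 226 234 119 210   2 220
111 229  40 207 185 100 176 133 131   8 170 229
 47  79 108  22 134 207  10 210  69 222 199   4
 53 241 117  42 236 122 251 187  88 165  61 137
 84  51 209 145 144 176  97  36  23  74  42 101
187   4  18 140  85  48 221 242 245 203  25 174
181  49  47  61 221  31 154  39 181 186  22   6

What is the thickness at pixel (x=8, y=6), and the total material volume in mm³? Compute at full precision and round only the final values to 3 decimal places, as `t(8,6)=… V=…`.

span = t_max - t_min = 3.92 - 0.69 = 3.230
L(8,6) = 23, L_eff = 1 - 23/255 = 0.909804 (inverted)
t(8,6) = 3.92 - 3.230·0.909804 = 0.981
Σt over all 9·12 pixels = 35213/150 ≈ 234.7533333
V = pitch²·Σt = 1.02²·35213/150 = 244.237

t(8,6)=0.981 V=244.237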